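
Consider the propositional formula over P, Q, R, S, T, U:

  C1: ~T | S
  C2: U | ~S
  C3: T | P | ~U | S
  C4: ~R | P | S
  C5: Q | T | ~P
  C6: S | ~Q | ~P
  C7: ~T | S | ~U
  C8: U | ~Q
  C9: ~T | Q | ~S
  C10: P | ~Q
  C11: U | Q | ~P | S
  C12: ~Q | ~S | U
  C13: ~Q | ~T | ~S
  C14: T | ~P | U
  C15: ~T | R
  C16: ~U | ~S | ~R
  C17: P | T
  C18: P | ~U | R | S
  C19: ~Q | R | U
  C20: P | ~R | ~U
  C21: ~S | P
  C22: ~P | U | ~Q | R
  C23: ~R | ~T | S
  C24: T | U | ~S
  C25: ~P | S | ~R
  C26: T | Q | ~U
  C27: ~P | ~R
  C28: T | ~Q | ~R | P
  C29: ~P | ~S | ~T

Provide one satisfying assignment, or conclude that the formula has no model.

P: 1,  Q: 1,  R: 0,  S: 1,  T: 0,  U: 1

Branch on T: set T = 0.
Unit clause (P) forces P = 1.
Unit clause (Q) forces Q = 1.
Unit clause (S) forces S = 1.
Unit clause (U) forces U = 1.
Unit clause (~R) forces R = 0.
Every clause now holds.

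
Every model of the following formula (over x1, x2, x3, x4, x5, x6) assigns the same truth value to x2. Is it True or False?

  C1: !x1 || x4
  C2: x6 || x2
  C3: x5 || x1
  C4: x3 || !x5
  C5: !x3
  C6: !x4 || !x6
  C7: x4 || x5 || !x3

True

Suppose x2 = false.
Unit clause (x6) forces x6 = true.
Unit clause (!x3) forces x3 = false.
Unit clause (!x5) forces x5 = false.
Unit clause (x1) forces x1 = true.
Unit clause (x4) forces x4 = true.
Now (!x4) is unsatisfied and unit — conflict.
So every satisfying assignment has x2 = True.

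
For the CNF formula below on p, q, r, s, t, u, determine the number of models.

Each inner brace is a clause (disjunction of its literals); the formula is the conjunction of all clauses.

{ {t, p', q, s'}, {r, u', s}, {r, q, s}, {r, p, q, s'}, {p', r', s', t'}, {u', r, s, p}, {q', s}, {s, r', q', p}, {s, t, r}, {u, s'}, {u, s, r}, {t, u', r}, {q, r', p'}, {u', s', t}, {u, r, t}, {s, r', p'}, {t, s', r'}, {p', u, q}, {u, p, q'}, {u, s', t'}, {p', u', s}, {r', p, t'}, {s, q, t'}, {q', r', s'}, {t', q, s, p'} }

There are 2^6 = 64 truth assignments over (p, q, r, s, t, u).
Split on p. With p = 1, the clauses containing p are satisfied and p' drops from the rest; 2 of the 2^5 = 32 assignments to the other variables satisfy what remains.
With p = 0, by the same count on the reduced clause set, 3 assignments work.
(One model: p=F, q=F, r=T, s=F, t=F, u=F.)
Total: 2 + 3 = 5.

5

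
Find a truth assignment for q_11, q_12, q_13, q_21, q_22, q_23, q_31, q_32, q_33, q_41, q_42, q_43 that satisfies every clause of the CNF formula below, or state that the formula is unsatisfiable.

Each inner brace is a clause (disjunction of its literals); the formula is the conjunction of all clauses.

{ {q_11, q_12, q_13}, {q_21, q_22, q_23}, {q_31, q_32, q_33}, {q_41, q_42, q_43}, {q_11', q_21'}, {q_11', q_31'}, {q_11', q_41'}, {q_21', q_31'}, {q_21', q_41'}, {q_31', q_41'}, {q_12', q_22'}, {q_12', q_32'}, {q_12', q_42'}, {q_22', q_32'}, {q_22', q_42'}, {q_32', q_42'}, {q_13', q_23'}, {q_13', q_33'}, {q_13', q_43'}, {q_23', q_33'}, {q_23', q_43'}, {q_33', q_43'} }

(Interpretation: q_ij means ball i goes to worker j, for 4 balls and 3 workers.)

UNSATISFIABLE

Suppose q_11 = 0.
Suppose q_12 = 1.
The clause (q_22') is unit, so q_22 = 0.
The clause (q_32') is unit, so q_32 = 0.
The clause (q_42') is unit, so q_42 = 0.
Suppose q_21 = 1.
The clause (q_31') is unit, so q_31 = 0.
The clause (q_33) is unit, so q_33 = 1.
The clause (q_41') is unit, so q_41 = 0.
The clause (q_43) is unit, so q_43 = 1.
Now (q_43') is unsatisfied and unit — conflict.
That branch fails; take q_21 = 0 instead.
The clause (q_23) is unit, so q_23 = 1.
The clause (q_13') is unit, so q_13 = 0.
The clause (q_33') is unit, so q_33 = 0.
The clause (q_31) is unit, so q_31 = 1.
The clause (q_41') is unit, so q_41 = 0.
The clause (q_43) is unit, so q_43 = 1.
Now (q_43') is unsatisfied and unit — conflict.
Both values of q_21 lead to a conflict.
That branch fails; take q_12 = 0 instead.
The clause (q_13) is unit, so q_13 = 1.
The clause (q_23') is unit, so q_23 = 0.
The clause (q_33') is unit, so q_33 = 0.
The clause (q_43') is unit, so q_43 = 0.
Suppose q_21 = 1.
The clause (q_31') is unit, so q_31 = 0.
The clause (q_32) is unit, so q_32 = 1.
The clause (q_41') is unit, so q_41 = 0.
The clause (q_42) is unit, so q_42 = 1.
Now (q_42') is unsatisfied and unit — conflict.
That branch fails; take q_21 = 0 instead.
The clause (q_22) is unit, so q_22 = 1.
The clause (q_32') is unit, so q_32 = 0.
The clause (q_31) is unit, so q_31 = 1.
The clause (q_41') is unit, so q_41 = 0.
The clause (q_42) is unit, so q_42 = 1.
Now (q_42') is unsatisfied and unit — conflict.
Both values of q_21 lead to a conflict.
Both values of q_12 lead to a conflict.
That branch fails; take q_11 = 1 instead.
The clause (q_21') is unit, so q_21 = 0.
The clause (q_31') is unit, so q_31 = 0.
The clause (q_41') is unit, so q_41 = 0.
Suppose q_22 = 1.
The clause (q_12') is unit, so q_12 = 0.
The clause (q_32') is unit, so q_32 = 0.
The clause (q_33) is unit, so q_33 = 1.
The clause (q_42') is unit, so q_42 = 0.
The clause (q_43) is unit, so q_43 = 1.
Now (q_43') is unsatisfied and unit — conflict.
That branch fails; take q_22 = 0 instead.
The clause (q_23) is unit, so q_23 = 1.
The clause (q_13') is unit, so q_13 = 0.
The clause (q_33') is unit, so q_33 = 0.
The clause (q_32) is unit, so q_32 = 1.
The clause (q_12') is unit, so q_12 = 0.
The clause (q_42') is unit, so q_42 = 0.
The clause (q_43) is unit, so q_43 = 1.
Now (q_43') is unsatisfied and unit — conflict.
Both values of q_22 lead to a conflict.
Both values of q_11 lead to a conflict.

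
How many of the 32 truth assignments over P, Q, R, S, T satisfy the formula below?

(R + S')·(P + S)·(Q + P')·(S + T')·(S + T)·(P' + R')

4

There are 2^5 = 32 truth assignments over (P, Q, R, S, T).
Split on Q. With Q = 1, the clauses containing Q are satisfied and Q' drops from the rest; 2 of the 2^4 = 16 assignments to the other variables satisfy what remains.
With Q = 0, by the same count on the reduced clause set, 2 assignments work.
(One model: P=F, Q=F, R=T, S=T, T=F.)
Total: 2 + 2 = 4.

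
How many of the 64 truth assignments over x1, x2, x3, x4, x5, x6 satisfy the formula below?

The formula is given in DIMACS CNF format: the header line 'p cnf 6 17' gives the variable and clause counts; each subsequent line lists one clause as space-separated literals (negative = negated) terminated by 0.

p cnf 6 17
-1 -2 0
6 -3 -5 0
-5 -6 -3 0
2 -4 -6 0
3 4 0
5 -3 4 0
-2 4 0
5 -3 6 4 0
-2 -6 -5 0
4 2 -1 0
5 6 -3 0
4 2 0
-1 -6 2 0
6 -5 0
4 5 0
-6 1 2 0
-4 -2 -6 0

There are 2^6 = 64 truth assignments over (x1, x2, x3, x4, x5, x6).
Split on x4. With x4 = True, the clauses containing x4 are satisfied and ¬x4 drops from the rest; 3 of the 2^5 = 32 assignments to the other variables satisfy what remains.
With x4 = False, by the same count on the reduced clause set, 0 assignments work.
(One model: x1=F, x2=F, x3=F, x4=T, x5=F, x6=F.)
Total: 3 + 0 = 3.

3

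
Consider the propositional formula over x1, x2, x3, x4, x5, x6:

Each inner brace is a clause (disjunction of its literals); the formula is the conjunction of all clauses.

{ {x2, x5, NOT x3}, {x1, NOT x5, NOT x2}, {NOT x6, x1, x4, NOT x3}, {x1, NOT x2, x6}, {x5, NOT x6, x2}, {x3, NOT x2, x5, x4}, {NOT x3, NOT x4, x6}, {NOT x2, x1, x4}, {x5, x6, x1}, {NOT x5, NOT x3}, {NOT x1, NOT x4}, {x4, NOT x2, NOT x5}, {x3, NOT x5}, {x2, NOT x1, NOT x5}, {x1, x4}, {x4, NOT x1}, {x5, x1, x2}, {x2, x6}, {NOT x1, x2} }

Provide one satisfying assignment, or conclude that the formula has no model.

Branch on x5: set x5 = false.
Branch on x2: set x2 = true.
Branch on x1: set x1 = false.
The clause (x6) is unit, so x6 = true.
The clause (x4) is unit, so x4 = true.
Every clause is now satisfied; x3 is unconstrained.

x1 ↦ false; x2 ↦ true; x3 ↦ false; x4 ↦ true; x5 ↦ false; x6 ↦ true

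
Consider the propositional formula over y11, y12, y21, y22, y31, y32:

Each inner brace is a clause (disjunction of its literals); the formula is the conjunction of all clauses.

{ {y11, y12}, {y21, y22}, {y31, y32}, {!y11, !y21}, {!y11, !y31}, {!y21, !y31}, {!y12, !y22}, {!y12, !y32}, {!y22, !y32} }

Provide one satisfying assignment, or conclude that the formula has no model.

UNSATISFIABLE

Branch on y11: set y11 = true.
The clause (!y21) is unit, so y21 = false.
The clause (y22) is unit, so y22 = true.
The clause (!y31) is unit, so y31 = false.
The clause (y32) is unit, so y32 = true.
Now (!y32) is unsatisfied and unit — conflict.
Backtrack on y11: now try y11 = false.
The clause (y12) is unit, so y12 = true.
The clause (!y22) is unit, so y22 = false.
The clause (y21) is unit, so y21 = true.
The clause (!y31) is unit, so y31 = false.
The clause (y32) is unit, so y32 = true.
Now (!y32) is unsatisfied and unit — conflict.
Either choice for y11 ends in contradiction.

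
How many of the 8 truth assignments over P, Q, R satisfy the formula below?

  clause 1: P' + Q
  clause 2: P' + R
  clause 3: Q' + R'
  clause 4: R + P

There are 2^3 = 8 truth assignments over (P, Q, R).
Split on Q. With Q = 1, the clauses containing Q are satisfied and Q' drops from the rest; 0 of the 2^2 = 4 assignments to the other variables satisfy what remains.
With Q = 0, by the same count on the reduced clause set, 1 assignment works.
(One model: P=F, Q=F, R=T.)
Total: 0 + 1 = 1.

1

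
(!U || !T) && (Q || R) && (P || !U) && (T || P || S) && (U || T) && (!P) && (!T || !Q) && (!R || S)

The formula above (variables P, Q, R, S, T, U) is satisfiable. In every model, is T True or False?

Suppose T = false.
(U) alone gives U = true.
(P) alone gives P = true.
Now (!P) is unsatisfied and unit — conflict.
So every satisfying assignment has T = True.

True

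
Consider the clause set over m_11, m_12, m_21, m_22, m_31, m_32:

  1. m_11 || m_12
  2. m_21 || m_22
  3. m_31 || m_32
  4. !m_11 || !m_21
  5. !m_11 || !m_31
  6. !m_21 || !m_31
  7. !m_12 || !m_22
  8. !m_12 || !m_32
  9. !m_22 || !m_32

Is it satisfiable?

Suppose m_11 = true.
The clause (!m_21) is unit, so m_21 = false.
The clause (m_22) is unit, so m_22 = true.
The clause (!m_31) is unit, so m_31 = false.
The clause (m_32) is unit, so m_32 = true.
That conflicts with the unit clause (!m_32).
Undo m_11 and try m_11 = false.
The clause (m_12) is unit, so m_12 = true.
The clause (!m_22) is unit, so m_22 = false.
The clause (m_21) is unit, so m_21 = true.
The clause (!m_31) is unit, so m_31 = false.
The clause (m_32) is unit, so m_32 = true.
That conflicts with the unit clause (!m_32).
Both values of m_11 lead to a conflict.
No assignment satisfies every clause.

Unsatisfiable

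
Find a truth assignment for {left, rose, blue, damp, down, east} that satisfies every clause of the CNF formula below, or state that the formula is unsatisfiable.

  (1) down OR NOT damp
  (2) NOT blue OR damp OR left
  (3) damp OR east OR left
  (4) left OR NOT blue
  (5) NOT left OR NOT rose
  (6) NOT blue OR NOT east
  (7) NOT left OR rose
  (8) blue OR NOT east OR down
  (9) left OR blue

UNSATISFIABLE

Case down = true:
Case left = true:
The clause (NOT rose) is unit, so rose = false.
That conflicts with the unit clause (rose).
That branch fails; take left = false instead.
The clause (NOT blue) is unit, so blue = false.
That conflicts with the unit clause (blue).
Neither left = true nor left = false works.
That branch fails; take down = false instead.
The clause (NOT damp) is unit, so damp = false.
Case blue = false:
The clause (NOT east) is unit, so east = false.
The clause (left) is unit, so left = true.
The clause (NOT rose) is unit, so rose = false.
That conflicts with the unit clause (rose).
That branch fails; take blue = true instead.
The clause (left) is unit, so left = true.
The clause (NOT rose) is unit, so rose = false.
That conflicts with the unit clause (rose).
Neither blue = true nor blue = false works.
Neither down = true nor down = false works.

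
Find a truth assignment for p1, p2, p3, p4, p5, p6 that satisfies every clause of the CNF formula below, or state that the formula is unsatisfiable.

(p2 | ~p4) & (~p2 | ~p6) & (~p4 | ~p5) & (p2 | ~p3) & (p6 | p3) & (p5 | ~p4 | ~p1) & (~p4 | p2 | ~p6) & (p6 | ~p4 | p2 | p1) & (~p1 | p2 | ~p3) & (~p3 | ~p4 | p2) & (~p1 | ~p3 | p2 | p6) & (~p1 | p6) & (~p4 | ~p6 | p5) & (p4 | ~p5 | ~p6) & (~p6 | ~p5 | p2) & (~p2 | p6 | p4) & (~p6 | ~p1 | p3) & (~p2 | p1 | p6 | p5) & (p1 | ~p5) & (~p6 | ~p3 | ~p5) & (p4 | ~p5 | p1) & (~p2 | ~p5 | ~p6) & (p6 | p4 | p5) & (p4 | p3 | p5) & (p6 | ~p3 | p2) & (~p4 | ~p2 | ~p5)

Branch on p2: set p2 = 1.
From the singleton clause (~p6), p6 = 0.
From the singleton clause (p3), p3 = 1.
From the singleton clause (~p1), p1 = 0.
From the singleton clause (p4), p4 = 1.
From the singleton clause (~p5), p5 = 0.
But (p5) is also a unit clause — contradiction.
That branch fails; take p2 = 0 instead.
From the singleton clause (~p4), p4 = 0.
From the singleton clause (~p3), p3 = 0.
From the singleton clause (p6), p6 = 1.
From the singleton clause (~p5), p5 = 0.
But (p5) is also a unit clause — contradiction.
Both values of p2 lead to a conflict.

UNSATISFIABLE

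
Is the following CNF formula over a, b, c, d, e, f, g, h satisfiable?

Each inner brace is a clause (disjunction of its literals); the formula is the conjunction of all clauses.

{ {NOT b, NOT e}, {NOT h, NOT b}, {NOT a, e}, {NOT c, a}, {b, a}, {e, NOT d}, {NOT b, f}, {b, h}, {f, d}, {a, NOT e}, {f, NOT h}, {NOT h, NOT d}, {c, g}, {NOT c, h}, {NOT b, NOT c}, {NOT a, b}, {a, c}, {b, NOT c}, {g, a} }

Unsatisfiable

Try b = false.
(a) alone gives a = true.
That conflicts with the unit clause (NOT a).
Backtrack on b: now try b = true.
(NOT e) alone gives e = false.
(NOT h) alone gives h = false.
(NOT a) alone gives a = false.
(NOT c) alone gives c = false.
That conflicts with the unit clause (c).
Either choice for b ends in contradiction.
No assignment satisfies every clause.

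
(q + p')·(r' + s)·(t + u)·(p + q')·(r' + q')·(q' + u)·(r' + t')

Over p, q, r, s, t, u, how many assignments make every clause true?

11

There are 2^6 = 64 truth assignments over (p, q, r, s, t, u).
Split on q. With q = 1, the clauses containing q are satisfied and q' drops from the rest; 4 of the 2^5 = 32 assignments to the other variables satisfy what remains.
With q = 0, by the same count on the reduced clause set, 7 assignments work.
Total: 4 + 7 = 11.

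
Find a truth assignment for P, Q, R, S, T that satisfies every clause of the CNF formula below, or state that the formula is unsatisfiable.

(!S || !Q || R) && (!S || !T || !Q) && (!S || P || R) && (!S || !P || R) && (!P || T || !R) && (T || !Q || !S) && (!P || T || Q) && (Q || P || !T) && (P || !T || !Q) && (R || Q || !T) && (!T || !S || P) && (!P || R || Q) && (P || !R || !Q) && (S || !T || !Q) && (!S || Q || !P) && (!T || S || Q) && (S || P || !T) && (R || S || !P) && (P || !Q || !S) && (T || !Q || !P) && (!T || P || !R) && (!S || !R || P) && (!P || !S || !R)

P ↦ false; Q ↦ false; R ↦ false; S ↦ false; T ↦ false

Suppose S = false.
Suppose T = false.
Suppose P = false.
Suppose R = false.
Every clause is now satisfied; Q is unconstrained.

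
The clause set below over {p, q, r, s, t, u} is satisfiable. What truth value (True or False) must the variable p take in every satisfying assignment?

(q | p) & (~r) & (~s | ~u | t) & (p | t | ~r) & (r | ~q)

True

Suppose p = 0.
Unit clause (q) forces q = 1.
Unit clause (~r) forces r = 0.
That conflicts with the unit clause (r).
So every satisfying assignment has p = True.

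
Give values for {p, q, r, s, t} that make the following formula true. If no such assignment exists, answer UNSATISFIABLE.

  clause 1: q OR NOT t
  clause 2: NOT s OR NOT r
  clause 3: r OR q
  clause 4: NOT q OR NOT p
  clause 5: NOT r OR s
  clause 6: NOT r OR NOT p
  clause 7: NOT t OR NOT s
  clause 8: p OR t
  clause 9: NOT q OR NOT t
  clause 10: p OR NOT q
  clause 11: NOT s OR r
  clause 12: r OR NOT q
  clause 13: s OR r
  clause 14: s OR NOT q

UNSATISFIABLE

Branch on q: set q = true.
Unit clause (NOT p) forces p = false.
That conflicts with the unit clause (p).
Backtrack on q: now try q = false.
Unit clause (NOT t) forces t = false.
Unit clause (r) forces r = true.
Unit clause (NOT s) forces s = false.
That conflicts with the unit clause (s).
Both values of q lead to a conflict.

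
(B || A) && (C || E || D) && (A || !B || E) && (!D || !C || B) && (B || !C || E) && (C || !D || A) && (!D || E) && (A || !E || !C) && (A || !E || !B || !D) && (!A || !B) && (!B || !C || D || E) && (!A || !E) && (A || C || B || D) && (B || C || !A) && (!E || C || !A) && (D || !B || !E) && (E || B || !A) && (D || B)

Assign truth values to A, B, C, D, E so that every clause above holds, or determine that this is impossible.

UNSATISFIABLE

Case B = true:
Unit clause (!A) forces A = false.
Unit clause (E) forces E = true.
Unit clause (!C) forces C = false.
Unit clause (!D) forces D = false.
Now (D) is unsatisfied and unit — conflict.
Backtrack on B: now try B = false.
Unit clause (A) forces A = true.
Unit clause (!E) forces E = false.
Now (E) is unsatisfied and unit — conflict.
Neither B = true nor B = false works.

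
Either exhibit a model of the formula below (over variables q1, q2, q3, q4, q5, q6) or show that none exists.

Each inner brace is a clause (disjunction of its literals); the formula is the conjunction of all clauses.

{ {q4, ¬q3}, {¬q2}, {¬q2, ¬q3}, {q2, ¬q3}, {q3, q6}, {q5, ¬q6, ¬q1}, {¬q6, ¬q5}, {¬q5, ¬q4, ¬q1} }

q1=False,  q2=False,  q3=False,  q4=False,  q5=False,  q6=True

The clause (¬q2) is unit, so q2 = False.
The clause (¬q3) is unit, so q3 = False.
The clause (q6) is unit, so q6 = True.
The clause (¬q5) is unit, so q5 = False.
The clause (¬q1) is unit, so q1 = False.
All clauses hold; q4 can take either value.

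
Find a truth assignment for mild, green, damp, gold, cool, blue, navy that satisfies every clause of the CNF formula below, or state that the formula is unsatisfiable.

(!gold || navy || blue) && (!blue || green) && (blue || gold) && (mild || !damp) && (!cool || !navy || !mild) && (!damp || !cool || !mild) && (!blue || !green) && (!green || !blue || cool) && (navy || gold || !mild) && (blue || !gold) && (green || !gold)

UNSATISFIABLE

Try blue = false.
(gold) alone gives gold = true.
Now (!gold) is unsatisfied and unit — conflict.
Undo blue and try blue = true.
(green) alone gives green = true.
Now (!green) is unsatisfied and unit — conflict.
Neither blue = true nor blue = false works.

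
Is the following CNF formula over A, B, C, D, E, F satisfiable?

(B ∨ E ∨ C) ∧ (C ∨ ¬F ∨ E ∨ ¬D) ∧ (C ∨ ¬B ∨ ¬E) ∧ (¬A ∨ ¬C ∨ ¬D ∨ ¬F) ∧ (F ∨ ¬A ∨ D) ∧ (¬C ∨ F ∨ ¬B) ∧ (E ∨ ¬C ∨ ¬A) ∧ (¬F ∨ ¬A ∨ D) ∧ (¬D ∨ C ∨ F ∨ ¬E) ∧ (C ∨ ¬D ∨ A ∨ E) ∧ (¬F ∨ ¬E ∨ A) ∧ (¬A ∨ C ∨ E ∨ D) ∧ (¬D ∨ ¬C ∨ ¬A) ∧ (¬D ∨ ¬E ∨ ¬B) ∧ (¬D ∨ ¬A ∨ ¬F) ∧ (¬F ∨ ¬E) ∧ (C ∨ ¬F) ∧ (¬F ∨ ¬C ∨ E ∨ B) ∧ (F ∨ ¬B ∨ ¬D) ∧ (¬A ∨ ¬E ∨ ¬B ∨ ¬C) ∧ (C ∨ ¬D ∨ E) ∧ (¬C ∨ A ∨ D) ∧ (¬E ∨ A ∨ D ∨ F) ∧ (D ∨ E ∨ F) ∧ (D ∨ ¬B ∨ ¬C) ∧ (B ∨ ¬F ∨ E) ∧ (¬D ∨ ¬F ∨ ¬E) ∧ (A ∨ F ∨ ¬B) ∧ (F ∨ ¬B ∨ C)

Branch on F: set F = False.
Branch on A: set A = False.
(¬B) alone gives B = False.
Branch on E: set E = False.
(C) alone gives C = True.
(D) alone gives D = True.
Every clause now holds.
A satisfying assignment: A: False,  B: False,  C: True,  D: True,  E: False,  F: False.

Yes, satisfiable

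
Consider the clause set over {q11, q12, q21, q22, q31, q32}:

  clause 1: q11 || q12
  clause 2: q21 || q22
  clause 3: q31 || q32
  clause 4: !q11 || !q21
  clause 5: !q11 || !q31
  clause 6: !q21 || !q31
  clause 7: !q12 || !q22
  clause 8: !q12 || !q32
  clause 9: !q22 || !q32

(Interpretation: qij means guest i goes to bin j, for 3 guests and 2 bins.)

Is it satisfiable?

Case q11 = true:
Unit clause (!q21) forces q21 = false.
Unit clause (q22) forces q22 = true.
Unit clause (!q31) forces q31 = false.
Unit clause (q32) forces q32 = true.
Now (!q32) is unsatisfied and unit — conflict.
Backtrack on q11: now try q11 = false.
Unit clause (q12) forces q12 = true.
Unit clause (!q22) forces q22 = false.
Unit clause (q21) forces q21 = true.
Unit clause (!q31) forces q31 = false.
Unit clause (q32) forces q32 = true.
Now (!q32) is unsatisfied and unit — conflict.
Both values of q11 lead to a conflict.
No assignment satisfies every clause.

No, unsatisfiable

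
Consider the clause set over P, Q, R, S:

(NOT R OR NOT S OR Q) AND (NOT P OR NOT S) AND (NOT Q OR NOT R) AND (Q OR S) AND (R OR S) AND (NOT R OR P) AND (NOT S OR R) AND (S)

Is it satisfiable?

From the singleton clause (S), S = true.
From the singleton clause (NOT P), P = false.
From the singleton clause (NOT R), R = false.
That conflicts with the unit clause (R).
No assignment satisfies every clause.

No, unsatisfiable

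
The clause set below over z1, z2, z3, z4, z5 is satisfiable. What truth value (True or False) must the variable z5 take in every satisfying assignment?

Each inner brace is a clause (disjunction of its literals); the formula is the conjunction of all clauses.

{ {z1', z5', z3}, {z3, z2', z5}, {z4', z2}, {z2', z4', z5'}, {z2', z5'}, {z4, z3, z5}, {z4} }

Suppose z5 = 1.
(z2') alone gives z2 = 0.
(z4') alone gives z4 = 0.
That conflicts with the unit clause (z4).
So every satisfying assignment has z5 = False.

False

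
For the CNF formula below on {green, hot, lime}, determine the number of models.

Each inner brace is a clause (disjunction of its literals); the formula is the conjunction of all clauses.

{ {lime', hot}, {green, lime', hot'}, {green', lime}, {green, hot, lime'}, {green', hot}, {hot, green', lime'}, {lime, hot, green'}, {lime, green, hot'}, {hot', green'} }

1

There are 2^3 = 8 truth assignments over (green, hot, lime).
Check each against the 9 clauses (columns in the order green, hot, lime):
  F F F  ✓ satisfies all
  F F T  ✗ fails (lime' + hot)
  F T F  ✗ fails (lime + green + hot')
  F T T  ✗ fails (green + lime' + hot')
  T F F  ✗ fails (green' + lime)
  T F T  ✗ fails (lime' + hot)
  T T F  ✗ fails (green' + lime)
  T T T  ✗ fails (hot' + green')
1 of the 8 rows is a model.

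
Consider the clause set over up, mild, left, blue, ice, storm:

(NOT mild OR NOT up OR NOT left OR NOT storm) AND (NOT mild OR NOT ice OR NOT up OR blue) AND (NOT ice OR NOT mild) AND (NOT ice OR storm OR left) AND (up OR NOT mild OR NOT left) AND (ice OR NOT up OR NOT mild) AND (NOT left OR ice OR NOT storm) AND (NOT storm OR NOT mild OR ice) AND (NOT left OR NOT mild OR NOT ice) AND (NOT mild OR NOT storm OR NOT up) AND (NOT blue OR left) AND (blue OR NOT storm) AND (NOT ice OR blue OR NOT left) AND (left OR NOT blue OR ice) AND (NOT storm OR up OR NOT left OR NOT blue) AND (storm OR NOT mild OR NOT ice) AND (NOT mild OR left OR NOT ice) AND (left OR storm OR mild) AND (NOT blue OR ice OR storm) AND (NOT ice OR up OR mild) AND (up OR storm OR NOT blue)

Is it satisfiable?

Yes

Try ice = false.
Try up = true.
The clause (NOT mild) is unit, so mild = false.
Try left = true.
The clause (NOT storm) is unit, so storm = false.
The clause (NOT blue) is unit, so blue = false.
All clauses are satisfied.
A satisfying assignment: up: true,  mild: false,  left: true,  blue: false,  ice: false,  storm: false.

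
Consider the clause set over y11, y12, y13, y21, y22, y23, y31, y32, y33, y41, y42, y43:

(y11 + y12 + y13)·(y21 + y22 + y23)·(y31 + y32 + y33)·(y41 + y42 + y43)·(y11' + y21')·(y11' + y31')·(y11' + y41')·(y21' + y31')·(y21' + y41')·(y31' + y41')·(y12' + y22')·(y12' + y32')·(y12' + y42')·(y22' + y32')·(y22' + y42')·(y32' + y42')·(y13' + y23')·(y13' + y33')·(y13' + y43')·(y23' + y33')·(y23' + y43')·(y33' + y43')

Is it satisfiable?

Branch on y11: set y11 = 0.
Branch on y12: set y12 = 1.
The clause (y22') is unit, so y22 = 0.
The clause (y32') is unit, so y32 = 0.
The clause (y42') is unit, so y42 = 0.
Branch on y21: set y21 = 1.
The clause (y31') is unit, so y31 = 0.
The clause (y33) is unit, so y33 = 1.
The clause (y41') is unit, so y41 = 0.
The clause (y43) is unit, so y43 = 1.
But (y43') is also a unit clause — contradiction.
Backtrack on y21: now try y21 = 0.
The clause (y23) is unit, so y23 = 1.
The clause (y13') is unit, so y13 = 0.
The clause (y33') is unit, so y33 = 0.
The clause (y31) is unit, so y31 = 1.
The clause (y41') is unit, so y41 = 0.
The clause (y43) is unit, so y43 = 1.
But (y43') is also a unit clause — contradiction.
Neither y21 = 1 nor y21 = 0 works.
Backtrack on y12: now try y12 = 0.
The clause (y13) is unit, so y13 = 1.
The clause (y23') is unit, so y23 = 0.
The clause (y33') is unit, so y33 = 0.
The clause (y43') is unit, so y43 = 0.
Branch on y21: set y21 = 1.
The clause (y31') is unit, so y31 = 0.
The clause (y32) is unit, so y32 = 1.
The clause (y41') is unit, so y41 = 0.
The clause (y42) is unit, so y42 = 1.
But (y42') is also a unit clause — contradiction.
Backtrack on y21: now try y21 = 0.
The clause (y22) is unit, so y22 = 1.
The clause (y32') is unit, so y32 = 0.
The clause (y31) is unit, so y31 = 1.
The clause (y41') is unit, so y41 = 0.
The clause (y42) is unit, so y42 = 1.
But (y42') is also a unit clause — contradiction.
Neither y21 = 1 nor y21 = 0 works.
Neither y12 = 1 nor y12 = 0 works.
Backtrack on y11: now try y11 = 1.
The clause (y21') is unit, so y21 = 0.
The clause (y31') is unit, so y31 = 0.
The clause (y41') is unit, so y41 = 0.
Branch on y22: set y22 = 1.
The clause (y12') is unit, so y12 = 0.
The clause (y32') is unit, so y32 = 0.
The clause (y33) is unit, so y33 = 1.
The clause (y42') is unit, so y42 = 0.
The clause (y43) is unit, so y43 = 1.
But (y43') is also a unit clause — contradiction.
Backtrack on y22: now try y22 = 0.
The clause (y23) is unit, so y23 = 1.
The clause (y13') is unit, so y13 = 0.
The clause (y33') is unit, so y33 = 0.
The clause (y32) is unit, so y32 = 1.
The clause (y12') is unit, so y12 = 0.
The clause (y42') is unit, so y42 = 0.
The clause (y43) is unit, so y43 = 1.
But (y43') is also a unit clause — contradiction.
Neither y22 = 1 nor y22 = 0 works.
Neither y11 = 1 nor y11 = 0 works.
No assignment satisfies every clause.

No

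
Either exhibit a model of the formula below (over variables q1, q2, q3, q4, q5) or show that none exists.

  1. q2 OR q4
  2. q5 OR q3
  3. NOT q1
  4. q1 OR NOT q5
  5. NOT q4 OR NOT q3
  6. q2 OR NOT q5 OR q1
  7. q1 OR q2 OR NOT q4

From the singleton clause (NOT q1), q1 = false.
From the singleton clause (NOT q5), q5 = false.
From the singleton clause (q3), q3 = true.
From the singleton clause (NOT q4), q4 = false.
From the singleton clause (q2), q2 = true.
All clauses are satisfied.

q1=false; q2=true; q3=true; q4=false; q5=false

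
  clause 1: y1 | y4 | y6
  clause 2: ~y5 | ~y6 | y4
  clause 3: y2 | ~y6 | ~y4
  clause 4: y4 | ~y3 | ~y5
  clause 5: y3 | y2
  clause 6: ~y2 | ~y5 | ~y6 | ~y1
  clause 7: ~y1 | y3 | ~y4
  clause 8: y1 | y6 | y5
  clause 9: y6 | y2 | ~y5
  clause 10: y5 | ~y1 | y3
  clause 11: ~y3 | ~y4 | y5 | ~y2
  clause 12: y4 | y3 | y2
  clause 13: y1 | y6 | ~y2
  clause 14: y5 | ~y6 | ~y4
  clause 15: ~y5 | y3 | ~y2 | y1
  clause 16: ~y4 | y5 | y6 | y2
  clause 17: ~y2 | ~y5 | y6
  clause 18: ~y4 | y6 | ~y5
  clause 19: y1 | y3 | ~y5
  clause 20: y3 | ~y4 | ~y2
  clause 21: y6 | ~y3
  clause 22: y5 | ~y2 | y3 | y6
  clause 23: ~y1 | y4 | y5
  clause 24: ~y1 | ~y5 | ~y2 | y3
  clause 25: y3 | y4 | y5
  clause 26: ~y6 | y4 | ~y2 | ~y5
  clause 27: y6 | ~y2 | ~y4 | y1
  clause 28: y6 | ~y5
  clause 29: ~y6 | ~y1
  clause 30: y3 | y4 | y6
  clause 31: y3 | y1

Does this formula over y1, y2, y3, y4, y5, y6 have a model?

Suppose y3 = 1.
Unit clause (y6) forces y6 = 1.
Unit clause (~y1) forces y1 = 0.
Suppose y5 = 0.
Unit clause (~y4) forces y4 = 0.
Every clause is now satisfied; y2 is unconstrained.
A satisfying assignment: y1 ↦ 0, y2 ↦ 0, y3 ↦ 1, y4 ↦ 0, y5 ↦ 0, y6 ↦ 1.

Yes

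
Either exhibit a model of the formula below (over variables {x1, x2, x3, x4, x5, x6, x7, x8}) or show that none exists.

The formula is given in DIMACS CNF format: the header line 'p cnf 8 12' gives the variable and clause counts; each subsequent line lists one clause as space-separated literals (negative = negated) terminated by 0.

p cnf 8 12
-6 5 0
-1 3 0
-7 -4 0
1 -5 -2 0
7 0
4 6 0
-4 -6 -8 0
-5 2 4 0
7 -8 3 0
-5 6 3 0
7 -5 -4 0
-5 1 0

The clause (x7) is unit, so x7 = True.
The clause (¬x4) is unit, so x4 = False.
The clause (x6) is unit, so x6 = True.
The clause (x5) is unit, so x5 = True.
The clause (x2) is unit, so x2 = True.
The clause (x1) is unit, so x1 = True.
The clause (x3) is unit, so x3 = True.
Every clause is now satisfied; x8 is unconstrained.

x1 ↦ True; x2 ↦ True; x3 ↦ True; x4 ↦ False; x5 ↦ True; x6 ↦ True; x7 ↦ True; x8 ↦ True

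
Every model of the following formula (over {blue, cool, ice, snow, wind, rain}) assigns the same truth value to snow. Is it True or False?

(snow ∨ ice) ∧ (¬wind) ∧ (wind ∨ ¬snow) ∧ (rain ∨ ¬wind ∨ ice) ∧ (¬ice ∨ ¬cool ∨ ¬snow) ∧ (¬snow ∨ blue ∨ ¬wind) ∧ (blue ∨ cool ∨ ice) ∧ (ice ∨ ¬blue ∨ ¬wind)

Suppose snow = True.
Unit clause (¬wind) forces wind = False.
That conflicts with the unit clause (wind).
So every satisfying assignment has snow = False.

False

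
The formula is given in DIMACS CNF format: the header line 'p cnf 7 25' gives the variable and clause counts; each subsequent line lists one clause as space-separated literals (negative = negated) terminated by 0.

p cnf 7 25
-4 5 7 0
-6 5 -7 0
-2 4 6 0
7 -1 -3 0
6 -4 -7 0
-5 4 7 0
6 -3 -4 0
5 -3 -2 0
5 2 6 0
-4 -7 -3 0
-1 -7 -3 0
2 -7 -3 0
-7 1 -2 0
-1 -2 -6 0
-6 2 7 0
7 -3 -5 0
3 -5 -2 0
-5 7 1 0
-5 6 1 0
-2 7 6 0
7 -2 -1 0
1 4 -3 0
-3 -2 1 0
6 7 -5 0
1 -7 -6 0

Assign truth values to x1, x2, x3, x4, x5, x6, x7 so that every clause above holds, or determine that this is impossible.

Branch on x4: set x4 = False.
Branch on x2: set x2 = False.
Branch on x5: set x5 = True.
Unit clause (x7) forces x7 = True.
Unit clause (¬x3) forces x3 = False.
Branch on x6: set x6 = False.
Unit clause (x1) forces x1 = True.
This assignment satisfies each clause.

x1: True,  x2: False,  x3: False,  x4: False,  x5: True,  x6: False,  x7: True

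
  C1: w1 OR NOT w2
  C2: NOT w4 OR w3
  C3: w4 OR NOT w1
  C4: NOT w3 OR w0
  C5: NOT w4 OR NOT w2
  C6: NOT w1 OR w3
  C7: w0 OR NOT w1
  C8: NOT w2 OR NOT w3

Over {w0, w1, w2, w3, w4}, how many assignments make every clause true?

There are 2^5 = 32 truth assignments over (w0, w1, w2, w3, w4).
Split on w4. With w4 = true, the clauses containing w4 are satisfied and NOT w4 drops from the rest; 2 of the 2^4 = 16 assignments to the other variables satisfy what remains.
With w4 = false, by the same count on the reduced clause set, 3 assignments work.
Total: 2 + 3 = 5.

5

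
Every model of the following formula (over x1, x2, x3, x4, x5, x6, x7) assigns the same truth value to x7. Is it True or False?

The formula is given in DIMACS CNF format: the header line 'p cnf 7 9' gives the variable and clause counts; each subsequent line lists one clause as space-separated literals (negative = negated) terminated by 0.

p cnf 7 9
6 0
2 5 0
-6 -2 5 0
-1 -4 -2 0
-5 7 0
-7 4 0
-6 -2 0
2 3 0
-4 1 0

True

Suppose x7 = False.
(x6) alone gives x6 = True.
(¬x5) alone gives x5 = False.
(x2) alone gives x2 = True.
Now (¬x2) is unsatisfied and unit — conflict.
So every satisfying assignment has x7 = True.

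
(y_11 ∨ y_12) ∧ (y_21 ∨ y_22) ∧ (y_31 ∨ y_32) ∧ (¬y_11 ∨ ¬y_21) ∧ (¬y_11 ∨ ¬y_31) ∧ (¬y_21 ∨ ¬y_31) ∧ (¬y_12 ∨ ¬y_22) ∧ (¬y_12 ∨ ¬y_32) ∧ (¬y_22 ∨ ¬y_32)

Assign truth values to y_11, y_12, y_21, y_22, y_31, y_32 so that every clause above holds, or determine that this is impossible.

Case y_11 = True:
From the singleton clause (¬y_21), y_21 = False.
From the singleton clause (y_22), y_22 = True.
From the singleton clause (¬y_31), y_31 = False.
From the singleton clause (y_32), y_32 = True.
But (¬y_32) is also a unit clause — contradiction.
So y_11 must be the other value — set y_11 = False.
From the singleton clause (y_12), y_12 = True.
From the singleton clause (¬y_22), y_22 = False.
From the singleton clause (y_21), y_21 = True.
From the singleton clause (¬y_31), y_31 = False.
From the singleton clause (y_32), y_32 = True.
But (¬y_32) is also a unit clause — contradiction.
Neither y_11 = True nor y_11 = False works.

UNSATISFIABLE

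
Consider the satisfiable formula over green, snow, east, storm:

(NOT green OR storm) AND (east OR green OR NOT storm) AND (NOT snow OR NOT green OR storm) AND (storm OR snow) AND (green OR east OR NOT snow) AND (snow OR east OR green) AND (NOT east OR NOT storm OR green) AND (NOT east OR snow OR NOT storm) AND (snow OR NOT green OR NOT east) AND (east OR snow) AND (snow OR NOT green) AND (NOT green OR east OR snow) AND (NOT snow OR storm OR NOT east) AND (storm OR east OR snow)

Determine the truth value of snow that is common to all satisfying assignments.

True

Suppose snow = false.
From the singleton clause (storm), storm = true.
From the singleton clause (NOT east), east = false.
Now (east) is unsatisfied and unit — conflict.
So every satisfying assignment has snow = True.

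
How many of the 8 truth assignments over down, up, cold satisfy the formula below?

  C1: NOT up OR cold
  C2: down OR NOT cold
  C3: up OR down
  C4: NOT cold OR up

2

There are 2^3 = 8 truth assignments over (down, up, cold).
Check each against the 4 clauses (columns in the order down, up, cold):
  F F F  ✗ fails (up OR down)
  F F T  ✗ fails (down OR NOT cold)
  F T F  ✗ fails (NOT up OR cold)
  F T T  ✗ fails (down OR NOT cold)
  T F F  ✓ satisfies all
  T F T  ✗ fails (NOT cold OR up)
  T T F  ✗ fails (NOT up OR cold)
  T T T  ✓ satisfies all
2 of the 8 rows are models.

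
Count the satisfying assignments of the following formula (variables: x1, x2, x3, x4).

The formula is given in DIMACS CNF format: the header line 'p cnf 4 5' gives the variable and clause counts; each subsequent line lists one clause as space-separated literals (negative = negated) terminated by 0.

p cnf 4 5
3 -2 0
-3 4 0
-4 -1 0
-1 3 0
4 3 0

There are 2^4 = 16 truth assignments over (x1, x2, x3, x4).
Check each against the 5 clauses (columns in the order x1, x2, x3, x4):
  F F F F  ✗ fails (x4 ∨ x3)
  F F F T  ✓ satisfies all
  F F T F  ✗ fails (¬x3 ∨ x4)
  F F T T  ✓ satisfies all
  F T F F  ✗ fails (x3 ∨ ¬x2)
  F T F T  ✗ fails (x3 ∨ ¬x2)
  F T T F  ✗ fails (¬x3 ∨ x4)
  F T T T  ✓ satisfies all
  T F F F  ✗ fails (¬x1 ∨ x3)
  T F F T  ✗ fails (¬x4 ∨ ¬x1)
  T F T F  ✗ fails (¬x3 ∨ x4)
  T F T T  ✗ fails (¬x4 ∨ ¬x1)
  T T F F  ✗ fails (x3 ∨ ¬x2)
  T T F T  ✗ fails (x3 ∨ ¬x2)
  T T T F  ✗ fails (¬x3 ∨ x4)
  T T T T  ✗ fails (¬x4 ∨ ¬x1)
3 of the 16 rows are models.

3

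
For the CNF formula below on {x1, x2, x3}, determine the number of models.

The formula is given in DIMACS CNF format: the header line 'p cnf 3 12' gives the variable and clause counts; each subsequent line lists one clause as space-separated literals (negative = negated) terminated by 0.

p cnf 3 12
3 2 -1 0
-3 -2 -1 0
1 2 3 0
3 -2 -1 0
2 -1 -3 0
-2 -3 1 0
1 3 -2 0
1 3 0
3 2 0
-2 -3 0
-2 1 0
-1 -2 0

1

There are 2^3 = 8 truth assignments over (x1, x2, x3).
Split on x3. With x3 = True, the clauses containing x3 are satisfied and ¬x3 drops from the rest; 1 of the 2^2 = 4 assignments to the other variables satisfy what remains.
With x3 = False, by the same count on the reduced clause set, 0 assignments work.
Total: 1 + 0 = 1.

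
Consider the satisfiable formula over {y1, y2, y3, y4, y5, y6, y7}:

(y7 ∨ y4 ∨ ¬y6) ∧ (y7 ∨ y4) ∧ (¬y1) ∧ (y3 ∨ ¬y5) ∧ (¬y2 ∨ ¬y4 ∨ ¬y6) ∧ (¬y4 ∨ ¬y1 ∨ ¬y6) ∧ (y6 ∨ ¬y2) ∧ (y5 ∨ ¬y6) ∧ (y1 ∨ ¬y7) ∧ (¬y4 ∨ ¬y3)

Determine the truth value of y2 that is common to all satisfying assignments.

False

Suppose y2 = True.
Unit clause (¬y1) forces y1 = False.
Unit clause (y6) forces y6 = True.
Unit clause (¬y4) forces y4 = False.
Unit clause (y7) forces y7 = True.
But (¬y7) is also a unit clause — contradiction.
So every satisfying assignment has y2 = False.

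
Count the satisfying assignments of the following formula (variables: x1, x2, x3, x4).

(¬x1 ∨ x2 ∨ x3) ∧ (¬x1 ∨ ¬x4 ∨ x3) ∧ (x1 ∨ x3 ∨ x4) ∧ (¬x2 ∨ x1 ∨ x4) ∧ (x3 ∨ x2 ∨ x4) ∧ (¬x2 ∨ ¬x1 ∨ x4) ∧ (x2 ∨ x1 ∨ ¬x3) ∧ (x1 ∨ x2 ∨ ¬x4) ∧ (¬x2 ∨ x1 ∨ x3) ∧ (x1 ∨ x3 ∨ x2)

4

There are 2^4 = 16 truth assignments over (x1, x2, x3, x4).
Split on x4. With x4 = True, the clauses containing x4 are satisfied and ¬x4 drops from the rest; 3 of the 2^3 = 8 assignments to the other variables satisfy what remains.
With x4 = False, by the same count on the reduced clause set, 1 assignment works.
Total: 3 + 1 = 4.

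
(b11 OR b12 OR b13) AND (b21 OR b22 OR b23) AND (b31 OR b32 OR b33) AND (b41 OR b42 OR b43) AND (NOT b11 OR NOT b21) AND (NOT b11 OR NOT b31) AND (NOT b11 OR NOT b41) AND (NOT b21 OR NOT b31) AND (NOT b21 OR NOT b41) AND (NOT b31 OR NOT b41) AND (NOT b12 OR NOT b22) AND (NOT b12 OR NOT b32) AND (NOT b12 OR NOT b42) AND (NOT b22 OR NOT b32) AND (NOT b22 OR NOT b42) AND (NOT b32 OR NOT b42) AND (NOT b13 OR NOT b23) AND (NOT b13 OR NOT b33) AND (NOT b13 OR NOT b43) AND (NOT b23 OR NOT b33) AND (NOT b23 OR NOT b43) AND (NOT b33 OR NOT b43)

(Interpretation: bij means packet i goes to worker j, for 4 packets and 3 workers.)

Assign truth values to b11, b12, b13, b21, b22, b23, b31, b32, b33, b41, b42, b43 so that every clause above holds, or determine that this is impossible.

UNSATISFIABLE

Branch on b11: set b11 = false.
Branch on b12: set b12 = true.
From the singleton clause (NOT b22), b22 = false.
From the singleton clause (NOT b32), b32 = false.
From the singleton clause (NOT b42), b42 = false.
Branch on b21: set b21 = true.
From the singleton clause (NOT b31), b31 = false.
From the singleton clause (b33), b33 = true.
From the singleton clause (NOT b41), b41 = false.
From the singleton clause (b43), b43 = true.
But (NOT b43) is also a unit clause — contradiction.
That branch fails; take b21 = false instead.
From the singleton clause (b23), b23 = true.
From the singleton clause (NOT b13), b13 = false.
From the singleton clause (NOT b33), b33 = false.
From the singleton clause (b31), b31 = true.
From the singleton clause (NOT b41), b41 = false.
From the singleton clause (b43), b43 = true.
But (NOT b43) is also a unit clause — contradiction.
Both values of b21 lead to a conflict.
That branch fails; take b12 = false instead.
From the singleton clause (b13), b13 = true.
From the singleton clause (NOT b23), b23 = false.
From the singleton clause (NOT b33), b33 = false.
From the singleton clause (NOT b43), b43 = false.
Branch on b21: set b21 = true.
From the singleton clause (NOT b31), b31 = false.
From the singleton clause (b32), b32 = true.
From the singleton clause (NOT b41), b41 = false.
From the singleton clause (b42), b42 = true.
But (NOT b42) is also a unit clause — contradiction.
That branch fails; take b21 = false instead.
From the singleton clause (b22), b22 = true.
From the singleton clause (NOT b32), b32 = false.
From the singleton clause (b31), b31 = true.
From the singleton clause (NOT b41), b41 = false.
From the singleton clause (b42), b42 = true.
But (NOT b42) is also a unit clause — contradiction.
Both values of b21 lead to a conflict.
Both values of b12 lead to a conflict.
That branch fails; take b11 = true instead.
From the singleton clause (NOT b21), b21 = false.
From the singleton clause (NOT b31), b31 = false.
From the singleton clause (NOT b41), b41 = false.
Branch on b22: set b22 = true.
From the singleton clause (NOT b12), b12 = false.
From the singleton clause (NOT b32), b32 = false.
From the singleton clause (b33), b33 = true.
From the singleton clause (NOT b42), b42 = false.
From the singleton clause (b43), b43 = true.
But (NOT b43) is also a unit clause — contradiction.
That branch fails; take b22 = false instead.
From the singleton clause (b23), b23 = true.
From the singleton clause (NOT b13), b13 = false.
From the singleton clause (NOT b33), b33 = false.
From the singleton clause (b32), b32 = true.
From the singleton clause (NOT b12), b12 = false.
From the singleton clause (NOT b42), b42 = false.
From the singleton clause (b43), b43 = true.
But (NOT b43) is also a unit clause — contradiction.
Both values of b22 lead to a conflict.
Both values of b11 lead to a conflict.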